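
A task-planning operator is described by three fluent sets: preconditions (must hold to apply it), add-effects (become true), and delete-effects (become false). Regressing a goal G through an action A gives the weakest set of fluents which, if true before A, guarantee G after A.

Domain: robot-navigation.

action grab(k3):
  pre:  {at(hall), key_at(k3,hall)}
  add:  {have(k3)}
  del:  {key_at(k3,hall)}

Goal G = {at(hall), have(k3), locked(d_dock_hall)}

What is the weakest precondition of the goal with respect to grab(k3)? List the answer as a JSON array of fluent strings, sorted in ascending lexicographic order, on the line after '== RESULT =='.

Compute (G \ add) ∪ pre:
  G ∩ del = {}  (empty — regression defined)
  G \ add = {at(hall), have(k3), locked(d_dock_hall)} \ {have(k3)} = {at(hall), locked(d_dock_hall)}
  ∪ pre   = {at(hall), locked(d_dock_hall)} ∪ {at(hall), key_at(k3,hall)}
          = {at(hall), key_at(k3,hall), locked(d_dock_hall)}

== RESULT ==
["at(hall)", "key_at(k3,hall)", "locked(d_dock_hall)"]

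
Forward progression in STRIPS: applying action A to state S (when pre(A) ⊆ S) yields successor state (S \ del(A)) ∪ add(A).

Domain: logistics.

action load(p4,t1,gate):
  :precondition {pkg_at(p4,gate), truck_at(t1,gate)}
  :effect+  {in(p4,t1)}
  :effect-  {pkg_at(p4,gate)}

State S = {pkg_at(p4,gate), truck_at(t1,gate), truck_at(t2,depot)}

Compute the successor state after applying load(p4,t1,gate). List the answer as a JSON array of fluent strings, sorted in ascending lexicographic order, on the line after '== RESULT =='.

Progress:
  pre ⊆ S: {pkg_at(p4,gate), truck_at(t1,gate)} ⊆ S  — applicable
  S \ del = {truck_at(t1,gate), truck_at(t2,depot)}
  ∪ add   = {in(p4,t1), truck_at(t1,gate), truck_at(t2,depot)}

== RESULT ==
["in(p4,t1)", "truck_at(t1,gate)", "truck_at(t2,depot)"]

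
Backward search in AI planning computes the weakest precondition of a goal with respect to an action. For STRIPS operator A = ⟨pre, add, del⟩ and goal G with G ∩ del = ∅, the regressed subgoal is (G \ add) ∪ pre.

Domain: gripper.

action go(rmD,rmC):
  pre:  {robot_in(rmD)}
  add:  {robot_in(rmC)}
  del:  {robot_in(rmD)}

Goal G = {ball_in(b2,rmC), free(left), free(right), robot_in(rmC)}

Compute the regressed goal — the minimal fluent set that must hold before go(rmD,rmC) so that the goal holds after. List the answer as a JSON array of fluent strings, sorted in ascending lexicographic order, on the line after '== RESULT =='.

Regress:
  G ∩ del = {}  (empty — regression defined)
  G \ add = {ball_in(b2,rmC), free(left), free(right), robot_in(rmC)} \ {robot_in(rmC)} = {ball_in(b2,rmC), free(left), free(right)}
  ∪ pre   = {ball_in(b2,rmC), free(left), free(right)} ∪ {robot_in(rmD)}
          = {ball_in(b2,rmC), free(left), free(right), robot_in(rmD)}

== RESULT ==
["ball_in(b2,rmC)", "free(left)", "free(right)", "robot_in(rmD)"]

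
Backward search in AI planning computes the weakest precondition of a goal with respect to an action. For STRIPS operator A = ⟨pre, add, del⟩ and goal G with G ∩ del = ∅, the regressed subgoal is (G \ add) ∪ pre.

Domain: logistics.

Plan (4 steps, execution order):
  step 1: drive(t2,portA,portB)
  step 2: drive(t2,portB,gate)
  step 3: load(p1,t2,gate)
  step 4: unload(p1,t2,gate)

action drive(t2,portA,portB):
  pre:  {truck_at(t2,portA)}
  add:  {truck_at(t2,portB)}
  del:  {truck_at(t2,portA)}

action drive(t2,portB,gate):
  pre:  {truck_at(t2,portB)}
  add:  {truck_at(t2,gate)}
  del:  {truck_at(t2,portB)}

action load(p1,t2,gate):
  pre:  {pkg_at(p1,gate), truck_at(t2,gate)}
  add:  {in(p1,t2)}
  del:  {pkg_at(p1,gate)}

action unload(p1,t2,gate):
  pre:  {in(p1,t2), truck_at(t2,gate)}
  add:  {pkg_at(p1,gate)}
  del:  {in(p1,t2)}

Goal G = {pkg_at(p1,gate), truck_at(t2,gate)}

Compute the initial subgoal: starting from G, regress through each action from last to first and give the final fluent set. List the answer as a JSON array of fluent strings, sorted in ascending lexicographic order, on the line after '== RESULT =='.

Work backward from the goal:
  through step 4 (unload(p1,t2,gate)): drop {pkg_at(p1,gate)}, keep {truck_at(t2,gate)}, require {in(p1,t2), truck_at(t2,gate)}
    → {in(p1,t2), truck_at(t2,gate)}
  through step 3 (load(p1,t2,gate)): drop {in(p1,t2)}, keep {truck_at(t2,gate)}, require {pkg_at(p1,gate), truck_at(t2,gate)}
    → {pkg_at(p1,gate), truck_at(t2,gate)}
  through step 2 (drive(t2,portB,gate)): drop {truck_at(t2,gate)}, keep {pkg_at(p1,gate)}, require {truck_at(t2,portB)}
    → {pkg_at(p1,gate), truck_at(t2,portB)}
  through step 1 (drive(t2,portA,portB)): drop {truck_at(t2,portB)}, keep {pkg_at(p1,gate)}, require {truck_at(t2,portA)}
    → {pkg_at(p1,gate), truck_at(t2,portA)}

== RESULT ==
["pkg_at(p1,gate)", "truck_at(t2,portA)"]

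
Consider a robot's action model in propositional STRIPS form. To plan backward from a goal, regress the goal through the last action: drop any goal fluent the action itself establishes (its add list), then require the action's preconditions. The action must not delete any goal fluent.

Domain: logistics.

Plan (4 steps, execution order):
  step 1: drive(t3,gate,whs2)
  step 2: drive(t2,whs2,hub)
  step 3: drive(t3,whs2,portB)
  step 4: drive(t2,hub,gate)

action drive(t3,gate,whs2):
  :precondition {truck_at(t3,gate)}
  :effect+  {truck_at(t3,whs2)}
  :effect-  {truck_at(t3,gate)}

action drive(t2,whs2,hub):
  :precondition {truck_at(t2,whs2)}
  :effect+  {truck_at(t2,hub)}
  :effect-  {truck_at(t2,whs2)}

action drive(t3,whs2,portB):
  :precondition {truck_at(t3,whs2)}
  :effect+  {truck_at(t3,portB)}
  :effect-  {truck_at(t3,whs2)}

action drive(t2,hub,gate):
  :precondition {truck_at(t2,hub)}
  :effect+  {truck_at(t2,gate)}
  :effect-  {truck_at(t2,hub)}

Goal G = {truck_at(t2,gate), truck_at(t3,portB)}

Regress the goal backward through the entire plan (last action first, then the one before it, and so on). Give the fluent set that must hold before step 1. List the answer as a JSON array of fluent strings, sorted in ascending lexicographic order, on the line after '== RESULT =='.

Work backward from the goal:
  through step 4 (drive(t2,hub,gate)): drop {truck_at(t2,gate)}, keep {truck_at(t3,portB)}, require {truck_at(t2,hub)}
    → {truck_at(t2,hub), truck_at(t3,portB)}
  through step 3 (drive(t3,whs2,portB)): drop {truck_at(t3,portB)}, keep {truck_at(t2,hub)}, require {truck_at(t3,whs2)}
    → {truck_at(t2,hub), truck_at(t3,whs2)}
  through step 2 (drive(t2,whs2,hub)): drop {truck_at(t2,hub)}, keep {truck_at(t3,whs2)}, require {truck_at(t2,whs2)}
    → {truck_at(t2,whs2), truck_at(t3,whs2)}
  through step 1 (drive(t3,gate,whs2)): drop {truck_at(t3,whs2)}, keep {truck_at(t2,whs2)}, require {truck_at(t3,gate)}
    → {truck_at(t2,whs2), truck_at(t3,gate)}

== RESULT ==
["truck_at(t2,whs2)", "truck_at(t3,gate)"]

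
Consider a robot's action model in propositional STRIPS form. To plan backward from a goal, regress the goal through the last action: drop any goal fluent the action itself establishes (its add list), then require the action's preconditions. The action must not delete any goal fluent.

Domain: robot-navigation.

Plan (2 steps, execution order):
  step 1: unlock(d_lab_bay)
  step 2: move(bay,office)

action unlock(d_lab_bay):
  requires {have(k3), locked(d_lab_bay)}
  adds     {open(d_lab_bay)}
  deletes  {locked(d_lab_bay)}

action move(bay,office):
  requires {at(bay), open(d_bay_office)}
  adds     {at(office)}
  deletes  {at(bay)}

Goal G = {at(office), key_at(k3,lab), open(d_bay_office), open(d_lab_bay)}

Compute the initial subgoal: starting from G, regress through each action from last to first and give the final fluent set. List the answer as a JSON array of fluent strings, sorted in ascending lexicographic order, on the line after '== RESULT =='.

Work backward from the goal:
  through step 2 (move(bay,office)): drop {at(office)}, keep {key_at(k3,lab), open(d_bay_office), open(d_lab_bay)}, require {at(bay), open(d_bay_office)}
    → {at(bay), key_at(k3,lab), open(d_bay_office), open(d_lab_bay)}
  through step 1 (unlock(d_lab_bay)): drop {open(d_lab_bay)}, keep {at(bay), key_at(k3,lab), open(d_bay_office)}, require {have(k3), locked(d_lab_bay)}
    → {at(bay), have(k3), key_at(k3,lab), locked(d_lab_bay), open(d_bay_office)}

== RESULT ==
["at(bay)", "have(k3)", "key_at(k3,lab)", "locked(d_lab_bay)", "open(d_bay_office)"]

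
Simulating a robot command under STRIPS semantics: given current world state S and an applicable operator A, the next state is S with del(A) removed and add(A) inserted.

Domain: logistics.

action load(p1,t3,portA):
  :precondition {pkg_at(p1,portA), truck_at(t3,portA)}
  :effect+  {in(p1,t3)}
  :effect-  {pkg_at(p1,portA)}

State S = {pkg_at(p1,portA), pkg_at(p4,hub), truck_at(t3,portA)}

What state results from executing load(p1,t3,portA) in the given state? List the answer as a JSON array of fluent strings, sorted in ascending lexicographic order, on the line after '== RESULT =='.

Compute (S \ del) ∪ add:
  pre ⊆ S: {pkg_at(p1,portA), truck_at(t3,portA)} ⊆ S  — applicable
  S \ del = {pkg_at(p4,hub), truck_at(t3,portA)}
  ∪ add   = {in(p1,t3), pkg_at(p4,hub), truck_at(t3,portA)}

== RESULT ==
["in(p1,t3)", "pkg_at(p4,hub)", "truck_at(t3,portA)"]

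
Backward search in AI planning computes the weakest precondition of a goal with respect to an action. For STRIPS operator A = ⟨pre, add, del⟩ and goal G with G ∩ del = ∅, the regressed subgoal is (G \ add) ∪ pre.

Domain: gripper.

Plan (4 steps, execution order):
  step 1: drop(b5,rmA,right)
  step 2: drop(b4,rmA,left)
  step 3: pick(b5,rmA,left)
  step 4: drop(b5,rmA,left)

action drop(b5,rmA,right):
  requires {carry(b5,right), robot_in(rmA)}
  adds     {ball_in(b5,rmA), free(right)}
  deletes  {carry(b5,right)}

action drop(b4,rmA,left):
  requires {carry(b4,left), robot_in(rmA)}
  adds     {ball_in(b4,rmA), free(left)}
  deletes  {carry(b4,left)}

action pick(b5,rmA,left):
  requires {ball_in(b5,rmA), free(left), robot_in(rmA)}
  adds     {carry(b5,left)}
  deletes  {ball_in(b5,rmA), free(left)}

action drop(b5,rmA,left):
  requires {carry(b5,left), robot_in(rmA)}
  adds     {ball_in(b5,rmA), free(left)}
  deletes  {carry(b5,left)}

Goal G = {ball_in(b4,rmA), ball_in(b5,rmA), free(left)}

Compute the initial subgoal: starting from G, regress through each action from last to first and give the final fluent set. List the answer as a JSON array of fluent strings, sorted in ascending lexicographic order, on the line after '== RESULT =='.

Work backward from the goal:
  through step 4 (drop(b5,rmA,left)): drop {ball_in(b5,rmA), free(left)}, keep {ball_in(b4,rmA)}, require {carry(b5,left), robot_in(rmA)}
    → {ball_in(b4,rmA), carry(b5,left), robot_in(rmA)}
  through step 3 (pick(b5,rmA,left)): drop {carry(b5,left)}, keep {ball_in(b4,rmA), robot_in(rmA)}, require {ball_in(b5,rmA), free(left), robot_in(rmA)}
    → {ball_in(b4,rmA), ball_in(b5,rmA), free(left), robot_in(rmA)}
  through step 2 (drop(b4,rmA,left)): drop {ball_in(b4,rmA), free(left)}, keep {ball_in(b5,rmA), robot_in(rmA)}, require {carry(b4,left), robot_in(rmA)}
    → {ball_in(b5,rmA), carry(b4,left), robot_in(rmA)}
  through step 1 (drop(b5,rmA,right)): drop {ball_in(b5,rmA)}, keep {carry(b4,left), robot_in(rmA)}, require {carry(b5,right), robot_in(rmA)}
    → {carry(b4,left), carry(b5,right), robot_in(rmA)}

== RESULT ==
["carry(b4,left)", "carry(b5,right)", "robot_in(rmA)"]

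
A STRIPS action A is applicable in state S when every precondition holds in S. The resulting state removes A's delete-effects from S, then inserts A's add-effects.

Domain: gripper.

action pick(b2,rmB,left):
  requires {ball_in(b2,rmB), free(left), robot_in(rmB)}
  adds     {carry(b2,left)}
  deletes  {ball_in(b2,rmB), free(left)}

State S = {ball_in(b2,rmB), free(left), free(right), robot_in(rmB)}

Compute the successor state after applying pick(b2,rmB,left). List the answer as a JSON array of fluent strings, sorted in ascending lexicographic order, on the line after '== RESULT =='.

Progress:
  pre ⊆ S: {ball_in(b2,rmB), free(left), robot_in(rmB)} ⊆ S  — applicable
  S \ del = {free(right), robot_in(rmB)}
  ∪ add   = {carry(b2,left), free(right), robot_in(rmB)}

== RESULT ==
["carry(b2,left)", "free(right)", "robot_in(rmB)"]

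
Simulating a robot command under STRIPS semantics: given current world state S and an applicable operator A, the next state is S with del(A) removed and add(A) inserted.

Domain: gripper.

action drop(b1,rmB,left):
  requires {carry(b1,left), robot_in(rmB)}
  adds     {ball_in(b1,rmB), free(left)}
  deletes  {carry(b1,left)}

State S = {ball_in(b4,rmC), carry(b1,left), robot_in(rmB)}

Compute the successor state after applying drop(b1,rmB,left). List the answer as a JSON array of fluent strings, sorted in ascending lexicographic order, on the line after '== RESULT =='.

Progress:
  pre ⊆ S: {carry(b1,left), robot_in(rmB)} ⊆ S  — applicable
  S \ del = {ball_in(b4,rmC), robot_in(rmB)}
  ∪ add   = {ball_in(b1,rmB), ball_in(b4,rmC), free(left), robot_in(rmB)}

== RESULT ==
["ball_in(b1,rmB)", "ball_in(b4,rmC)", "free(left)", "robot_in(rmB)"]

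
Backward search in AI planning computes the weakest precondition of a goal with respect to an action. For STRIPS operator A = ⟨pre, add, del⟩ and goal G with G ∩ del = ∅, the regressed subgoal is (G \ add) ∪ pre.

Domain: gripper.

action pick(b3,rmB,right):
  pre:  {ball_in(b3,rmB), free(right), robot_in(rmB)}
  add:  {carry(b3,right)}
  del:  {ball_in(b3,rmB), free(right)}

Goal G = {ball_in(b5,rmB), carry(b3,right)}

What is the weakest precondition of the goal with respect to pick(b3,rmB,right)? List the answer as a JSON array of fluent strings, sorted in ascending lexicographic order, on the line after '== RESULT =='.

Regress:
  G ∩ del = {}  (empty — regression defined)
  G \ add = {ball_in(b5,rmB), carry(b3,right)} \ {carry(b3,right)} = {ball_in(b5,rmB)}
  ∪ pre   = {ball_in(b5,rmB)} ∪ {ball_in(b3,rmB), free(right), robot_in(rmB)}
          = {ball_in(b3,rmB), ball_in(b5,rmB), free(right), robot_in(rmB)}

== RESULT ==
["ball_in(b3,rmB)", "ball_in(b5,rmB)", "free(right)", "robot_in(rmB)"]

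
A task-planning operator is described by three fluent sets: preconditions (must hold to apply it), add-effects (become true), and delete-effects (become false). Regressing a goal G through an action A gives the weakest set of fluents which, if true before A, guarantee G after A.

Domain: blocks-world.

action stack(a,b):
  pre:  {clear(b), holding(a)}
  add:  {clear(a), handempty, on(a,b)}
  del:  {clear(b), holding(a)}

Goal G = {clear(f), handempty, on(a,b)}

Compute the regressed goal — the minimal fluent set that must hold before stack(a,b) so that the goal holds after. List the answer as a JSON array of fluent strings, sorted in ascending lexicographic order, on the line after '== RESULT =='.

Regress:
  G ∩ del = {}  (empty — regression defined)
  G \ add = {clear(f), handempty, on(a,b)} \ {clear(a), handempty, on(a,b)} = {clear(f)}
  ∪ pre   = {clear(f)} ∪ {clear(b), holding(a)}
          = {clear(b), clear(f), holding(a)}

== RESULT ==
["clear(b)", "clear(f)", "holding(a)"]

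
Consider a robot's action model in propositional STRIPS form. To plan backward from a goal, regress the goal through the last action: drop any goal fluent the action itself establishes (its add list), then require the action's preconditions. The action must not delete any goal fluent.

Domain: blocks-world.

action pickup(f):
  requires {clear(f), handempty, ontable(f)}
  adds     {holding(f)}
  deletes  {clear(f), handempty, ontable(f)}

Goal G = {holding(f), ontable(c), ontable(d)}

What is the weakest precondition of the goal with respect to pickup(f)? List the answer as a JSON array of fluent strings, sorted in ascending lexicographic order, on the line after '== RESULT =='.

Compute (G \ add) ∪ pre:
  G ∩ del = {}  (empty — regression defined)
  G \ add = {holding(f), ontable(c), ontable(d)} \ {holding(f)} = {ontable(c), ontable(d)}
  ∪ pre   = {ontable(c), ontable(d)} ∪ {clear(f), handempty, ontable(f)}
          = {clear(f), handempty, ontable(c), ontable(d), ontable(f)}

== RESULT ==
["clear(f)", "handempty", "ontable(c)", "ontable(d)", "ontable(f)"]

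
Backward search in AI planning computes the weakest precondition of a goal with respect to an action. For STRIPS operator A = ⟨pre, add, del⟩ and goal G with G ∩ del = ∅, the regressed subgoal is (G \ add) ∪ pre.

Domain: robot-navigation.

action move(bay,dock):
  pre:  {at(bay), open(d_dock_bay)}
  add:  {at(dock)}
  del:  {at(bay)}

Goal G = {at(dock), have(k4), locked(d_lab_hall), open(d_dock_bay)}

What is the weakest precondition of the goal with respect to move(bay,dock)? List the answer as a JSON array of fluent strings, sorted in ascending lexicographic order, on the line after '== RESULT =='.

Compute (G \ add) ∪ pre:
  G ∩ del = {}  (empty — regression defined)
  G \ add = {at(dock), have(k4), locked(d_lab_hall), open(d_dock_bay)} \ {at(dock)} = {have(k4), locked(d_lab_hall), open(d_dock_bay)}
  ∪ pre   = {have(k4), locked(d_lab_hall), open(d_dock_bay)} ∪ {at(bay), open(d_dock_bay)}
          = {at(bay), have(k4), locked(d_lab_hall), open(d_dock_bay)}

== RESULT ==
["at(bay)", "have(k4)", "locked(d_lab_hall)", "open(d_dock_bay)"]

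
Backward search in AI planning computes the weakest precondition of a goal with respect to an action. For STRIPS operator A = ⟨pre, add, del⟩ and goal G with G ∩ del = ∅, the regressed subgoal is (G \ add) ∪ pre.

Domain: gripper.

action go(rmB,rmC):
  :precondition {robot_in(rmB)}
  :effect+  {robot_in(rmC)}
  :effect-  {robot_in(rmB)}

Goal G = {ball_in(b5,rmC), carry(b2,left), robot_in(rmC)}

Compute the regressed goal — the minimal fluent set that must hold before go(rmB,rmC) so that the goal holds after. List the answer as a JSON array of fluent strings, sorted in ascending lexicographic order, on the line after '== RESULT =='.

Compute (G \ add) ∪ pre:
  G ∩ del = {}  (empty — regression defined)
  G \ add = {ball_in(b5,rmC), carry(b2,left), robot_in(rmC)} \ {robot_in(rmC)} = {ball_in(b5,rmC), carry(b2,left)}
  ∪ pre   = {ball_in(b5,rmC), carry(b2,left)} ∪ {robot_in(rmB)}
          = {ball_in(b5,rmC), carry(b2,left), robot_in(rmB)}

== RESULT ==
["ball_in(b5,rmC)", "carry(b2,left)", "robot_in(rmB)"]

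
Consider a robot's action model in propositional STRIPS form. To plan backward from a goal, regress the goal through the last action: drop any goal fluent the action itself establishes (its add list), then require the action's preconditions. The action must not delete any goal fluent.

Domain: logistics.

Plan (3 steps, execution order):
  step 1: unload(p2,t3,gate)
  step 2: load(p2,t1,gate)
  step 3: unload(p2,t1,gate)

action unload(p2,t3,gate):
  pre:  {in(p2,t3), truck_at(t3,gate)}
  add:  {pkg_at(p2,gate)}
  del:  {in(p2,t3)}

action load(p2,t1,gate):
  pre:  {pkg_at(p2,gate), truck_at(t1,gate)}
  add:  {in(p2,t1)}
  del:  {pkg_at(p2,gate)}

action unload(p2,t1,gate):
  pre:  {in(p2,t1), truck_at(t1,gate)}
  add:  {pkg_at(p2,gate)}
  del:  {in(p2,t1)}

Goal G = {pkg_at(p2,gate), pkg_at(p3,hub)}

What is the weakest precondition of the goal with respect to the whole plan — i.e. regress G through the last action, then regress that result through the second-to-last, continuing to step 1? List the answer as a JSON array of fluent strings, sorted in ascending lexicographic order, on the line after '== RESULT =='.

Regress step by step:
  through step 3 (unload(p2,t1,gate)): drop {pkg_at(p2,gate)}, keep {pkg_at(p3,hub)}, require {in(p2,t1), truck_at(t1,gate)}
    → {in(p2,t1), pkg_at(p3,hub), truck_at(t1,gate)}
  through step 2 (load(p2,t1,gate)): drop {in(p2,t1)}, keep {pkg_at(p3,hub), truck_at(t1,gate)}, require {pkg_at(p2,gate), truck_at(t1,gate)}
    → {pkg_at(p2,gate), pkg_at(p3,hub), truck_at(t1,gate)}
  through step 1 (unload(p2,t3,gate)): drop {pkg_at(p2,gate)}, keep {pkg_at(p3,hub), truck_at(t1,gate)}, require {in(p2,t3), truck_at(t3,gate)}
    → {in(p2,t3), pkg_at(p3,hub), truck_at(t1,gate), truck_at(t3,gate)}

== RESULT ==
["in(p2,t3)", "pkg_at(p3,hub)", "truck_at(t1,gate)", "truck_at(t3,gate)"]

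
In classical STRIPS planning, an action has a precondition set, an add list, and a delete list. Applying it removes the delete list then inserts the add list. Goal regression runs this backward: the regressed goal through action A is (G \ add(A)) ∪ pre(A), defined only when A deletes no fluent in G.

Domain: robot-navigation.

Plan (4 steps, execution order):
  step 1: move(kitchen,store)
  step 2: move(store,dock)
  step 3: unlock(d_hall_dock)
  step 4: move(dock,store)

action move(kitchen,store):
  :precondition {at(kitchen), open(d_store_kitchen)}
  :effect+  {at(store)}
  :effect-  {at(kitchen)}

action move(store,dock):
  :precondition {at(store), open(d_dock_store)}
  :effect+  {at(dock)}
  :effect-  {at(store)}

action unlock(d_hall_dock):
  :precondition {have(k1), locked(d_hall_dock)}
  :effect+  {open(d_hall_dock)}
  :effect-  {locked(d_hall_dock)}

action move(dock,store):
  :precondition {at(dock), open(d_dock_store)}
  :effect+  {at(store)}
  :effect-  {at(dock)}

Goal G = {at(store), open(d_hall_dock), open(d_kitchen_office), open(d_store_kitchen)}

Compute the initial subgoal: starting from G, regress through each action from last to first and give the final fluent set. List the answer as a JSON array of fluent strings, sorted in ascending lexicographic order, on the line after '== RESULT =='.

Regress step by step:
  through step 4 (move(dock,store)): drop {at(store)}, keep {open(d_hall_dock), open(d_kitchen_office), open(d_store_kitchen)}, require {at(dock), open(d_dock_store)}
    → {at(dock), open(d_dock_store), open(d_hall_dock), open(d_kitchen_office), open(d_store_kitchen)}
  through step 3 (unlock(d_hall_dock)): drop {open(d_hall_dock)}, keep {at(dock), open(d_dock_store), open(d_kitchen_office), open(d_store_kitchen)}, require {have(k1), locked(d_hall_dock)}
    → {at(dock), have(k1), locked(d_hall_dock), open(d_dock_store), open(d_kitchen_office), open(d_store_kitchen)}
  through step 2 (move(store,dock)): drop {at(dock)}, keep {have(k1), locked(d_hall_dock), open(d_dock_store), open(d_kitchen_office), open(d_store_kitchen)}, require {at(store), open(d_dock_store)}
    → {at(store), have(k1), locked(d_hall_dock), open(d_dock_store), open(d_kitchen_office), open(d_store_kitchen)}
  through step 1 (move(kitchen,store)): drop {at(store)}, keep {have(k1), locked(d_hall_dock), open(d_dock_store), open(d_kitchen_office), open(d_store_kitchen)}, require {at(kitchen), open(d_store_kitchen)}
    → {at(kitchen), have(k1), locked(d_hall_dock), open(d_dock_store), open(d_kitchen_office), open(d_store_kitchen)}

== RESULT ==
["at(kitchen)", "have(k1)", "locked(d_hall_dock)", "open(d_dock_store)", "open(d_kitchen_office)", "open(d_store_kitchen)"]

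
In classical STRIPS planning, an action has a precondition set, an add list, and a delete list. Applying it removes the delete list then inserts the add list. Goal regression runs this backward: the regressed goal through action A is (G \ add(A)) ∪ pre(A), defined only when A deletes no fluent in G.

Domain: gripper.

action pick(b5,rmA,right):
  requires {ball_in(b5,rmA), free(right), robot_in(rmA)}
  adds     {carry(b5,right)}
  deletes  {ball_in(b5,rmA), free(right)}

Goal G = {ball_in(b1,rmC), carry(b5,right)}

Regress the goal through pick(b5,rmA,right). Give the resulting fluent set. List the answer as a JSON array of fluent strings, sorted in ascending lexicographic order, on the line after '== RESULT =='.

Compute (G \ add) ∪ pre:
  G ∩ del = {}  (empty — regression defined)
  G \ add = {ball_in(b1,rmC), carry(b5,right)} \ {carry(b5,right)} = {ball_in(b1,rmC)}
  ∪ pre   = {ball_in(b1,rmC)} ∪ {ball_in(b5,rmA), free(right), robot_in(rmA)}
          = {ball_in(b1,rmC), ball_in(b5,rmA), free(right), robot_in(rmA)}

== RESULT ==
["ball_in(b1,rmC)", "ball_in(b5,rmA)", "free(right)", "robot_in(rmA)"]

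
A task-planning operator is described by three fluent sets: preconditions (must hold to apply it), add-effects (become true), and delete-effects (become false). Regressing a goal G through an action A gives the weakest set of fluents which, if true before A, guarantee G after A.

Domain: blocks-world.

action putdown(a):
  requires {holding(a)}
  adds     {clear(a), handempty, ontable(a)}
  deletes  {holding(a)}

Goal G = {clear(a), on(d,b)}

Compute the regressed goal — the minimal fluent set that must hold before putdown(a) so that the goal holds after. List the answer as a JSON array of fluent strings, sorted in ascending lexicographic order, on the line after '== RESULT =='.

Regress:
  G ∩ del = {}  (empty — regression defined)
  G \ add = {clear(a), on(d,b)} \ {clear(a), handempty, ontable(a)} = {on(d,b)}
  ∪ pre   = {on(d,b)} ∪ {holding(a)}
          = {holding(a), on(d,b)}

== RESULT ==
["holding(a)", "on(d,b)"]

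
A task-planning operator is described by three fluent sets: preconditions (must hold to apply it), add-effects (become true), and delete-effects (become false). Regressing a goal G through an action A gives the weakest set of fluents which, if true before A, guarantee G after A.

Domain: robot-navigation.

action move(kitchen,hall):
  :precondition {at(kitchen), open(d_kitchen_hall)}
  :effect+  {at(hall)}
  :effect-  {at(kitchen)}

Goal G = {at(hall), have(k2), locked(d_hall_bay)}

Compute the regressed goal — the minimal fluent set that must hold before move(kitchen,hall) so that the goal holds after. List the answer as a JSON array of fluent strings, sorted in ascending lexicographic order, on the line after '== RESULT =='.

Compute (G \ add) ∪ pre:
  G ∩ del = {}  (empty — regression defined)
  G \ add = {at(hall), have(k2), locked(d_hall_bay)} \ {at(hall)} = {have(k2), locked(d_hall_bay)}
  ∪ pre   = {have(k2), locked(d_hall_bay)} ∪ {at(kitchen), open(d_kitchen_hall)}
          = {at(kitchen), have(k2), locked(d_hall_bay), open(d_kitchen_hall)}

== RESULT ==
["at(kitchen)", "have(k2)", "locked(d_hall_bay)", "open(d_kitchen_hall)"]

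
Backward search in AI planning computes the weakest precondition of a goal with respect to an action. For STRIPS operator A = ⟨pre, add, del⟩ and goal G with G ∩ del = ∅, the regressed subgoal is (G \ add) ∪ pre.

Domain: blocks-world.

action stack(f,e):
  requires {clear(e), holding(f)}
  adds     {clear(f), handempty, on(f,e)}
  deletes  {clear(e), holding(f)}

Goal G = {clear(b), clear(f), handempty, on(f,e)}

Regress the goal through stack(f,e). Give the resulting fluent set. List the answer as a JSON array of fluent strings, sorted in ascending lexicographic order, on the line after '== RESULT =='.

Regress:
  G ∩ del = {}  (empty — regression defined)
  G \ add = {clear(b), clear(f), handempty, on(f,e)} \ {clear(f), handempty, on(f,e)} = {clear(b)}
  ∪ pre   = {clear(b)} ∪ {clear(e), holding(f)}
          = {clear(b), clear(e), holding(f)}

== RESULT ==
["clear(b)", "clear(e)", "holding(f)"]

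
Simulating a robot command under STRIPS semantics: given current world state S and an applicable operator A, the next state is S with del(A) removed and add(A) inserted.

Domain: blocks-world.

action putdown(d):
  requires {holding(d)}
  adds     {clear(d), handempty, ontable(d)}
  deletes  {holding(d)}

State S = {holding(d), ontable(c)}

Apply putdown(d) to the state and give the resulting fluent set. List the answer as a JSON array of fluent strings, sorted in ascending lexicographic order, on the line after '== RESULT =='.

Progress:
  pre ⊆ S: {holding(d)} ⊆ S  — applicable
  S \ del = {ontable(c)}
  ∪ add   = {clear(d), handempty, ontable(c), ontable(d)}

== RESULT ==
["clear(d)", "handempty", "ontable(c)", "ontable(d)"]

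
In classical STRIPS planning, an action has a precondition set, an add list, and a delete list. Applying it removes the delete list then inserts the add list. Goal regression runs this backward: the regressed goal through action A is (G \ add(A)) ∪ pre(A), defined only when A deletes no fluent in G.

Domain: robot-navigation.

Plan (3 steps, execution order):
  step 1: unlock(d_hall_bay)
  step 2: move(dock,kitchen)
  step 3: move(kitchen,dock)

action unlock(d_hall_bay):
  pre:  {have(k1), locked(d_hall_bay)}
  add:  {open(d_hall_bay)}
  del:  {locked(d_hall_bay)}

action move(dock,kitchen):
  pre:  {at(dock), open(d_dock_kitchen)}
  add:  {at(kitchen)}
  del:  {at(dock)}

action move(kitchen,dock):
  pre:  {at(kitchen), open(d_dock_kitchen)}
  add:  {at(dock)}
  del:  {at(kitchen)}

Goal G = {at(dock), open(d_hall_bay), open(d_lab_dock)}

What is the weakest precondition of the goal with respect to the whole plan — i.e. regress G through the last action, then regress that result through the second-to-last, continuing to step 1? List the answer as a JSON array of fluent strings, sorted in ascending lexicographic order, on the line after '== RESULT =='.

Work backward from the goal:
  through step 3 (move(kitchen,dock)): drop {at(dock)}, keep {open(d_hall_bay), open(d_lab_dock)}, require {at(kitchen), open(d_dock_kitchen)}
    → {at(kitchen), open(d_dock_kitchen), open(d_hall_bay), open(d_lab_dock)}
  through step 2 (move(dock,kitchen)): drop {at(kitchen)}, keep {open(d_dock_kitchen), open(d_hall_bay), open(d_lab_dock)}, require {at(dock), open(d_dock_kitchen)}
    → {at(dock), open(d_dock_kitchen), open(d_hall_bay), open(d_lab_dock)}
  through step 1 (unlock(d_hall_bay)): drop {open(d_hall_bay)}, keep {at(dock), open(d_dock_kitchen), open(d_lab_dock)}, require {have(k1), locked(d_hall_bay)}
    → {at(dock), have(k1), locked(d_hall_bay), open(d_dock_kitchen), open(d_lab_dock)}

== RESULT ==
["at(dock)", "have(k1)", "locked(d_hall_bay)", "open(d_dock_kitchen)", "open(d_lab_dock)"]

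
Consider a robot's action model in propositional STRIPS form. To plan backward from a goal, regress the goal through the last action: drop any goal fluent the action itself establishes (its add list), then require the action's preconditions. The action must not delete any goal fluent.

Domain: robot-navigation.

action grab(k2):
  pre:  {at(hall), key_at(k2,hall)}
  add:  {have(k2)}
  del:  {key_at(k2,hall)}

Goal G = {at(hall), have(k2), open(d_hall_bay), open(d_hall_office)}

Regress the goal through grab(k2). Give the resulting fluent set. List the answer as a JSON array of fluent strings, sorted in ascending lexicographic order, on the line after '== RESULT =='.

Regress:
  G ∩ del = {}  (empty — regression defined)
  G \ add = {at(hall), have(k2), open(d_hall_bay), open(d_hall_office)} \ {have(k2)} = {at(hall), open(d_hall_bay), open(d_hall_office)}
  ∪ pre   = {at(hall), open(d_hall_bay), open(d_hall_office)} ∪ {at(hall), key_at(k2,hall)}
          = {at(hall), key_at(k2,hall), open(d_hall_bay), open(d_hall_office)}

== RESULT ==
["at(hall)", "key_at(k2,hall)", "open(d_hall_bay)", "open(d_hall_office)"]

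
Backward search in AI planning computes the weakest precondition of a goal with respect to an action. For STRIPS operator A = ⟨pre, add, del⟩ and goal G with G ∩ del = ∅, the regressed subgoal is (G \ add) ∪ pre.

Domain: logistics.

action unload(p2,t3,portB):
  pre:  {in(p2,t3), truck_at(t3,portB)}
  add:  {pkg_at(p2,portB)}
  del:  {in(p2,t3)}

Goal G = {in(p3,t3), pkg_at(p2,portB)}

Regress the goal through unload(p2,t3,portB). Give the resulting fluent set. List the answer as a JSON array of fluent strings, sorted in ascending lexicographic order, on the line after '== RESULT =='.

Regress:
  G ∩ del = {}  (empty — regression defined)
  G \ add = {in(p3,t3), pkg_at(p2,portB)} \ {pkg_at(p2,portB)} = {in(p3,t3)}
  ∪ pre   = {in(p3,t3)} ∪ {in(p2,t3), truck_at(t3,portB)}
          = {in(p2,t3), in(p3,t3), truck_at(t3,portB)}

== RESULT ==
["in(p2,t3)", "in(p3,t3)", "truck_at(t3,portB)"]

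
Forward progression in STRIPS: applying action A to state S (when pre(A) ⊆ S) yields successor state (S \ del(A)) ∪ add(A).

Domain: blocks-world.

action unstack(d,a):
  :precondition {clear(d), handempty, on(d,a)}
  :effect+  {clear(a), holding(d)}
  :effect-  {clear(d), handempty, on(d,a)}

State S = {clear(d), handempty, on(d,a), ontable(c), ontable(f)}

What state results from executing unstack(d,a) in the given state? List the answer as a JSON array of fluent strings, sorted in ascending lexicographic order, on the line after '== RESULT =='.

Compute (S \ del) ∪ add:
  pre ⊆ S: {clear(d), handempty, on(d,a)} ⊆ S  — applicable
  S \ del = {ontable(c), ontable(f)}
  ∪ add   = {clear(a), holding(d), ontable(c), ontable(f)}

== RESULT ==
["clear(a)", "holding(d)", "ontable(c)", "ontable(f)"]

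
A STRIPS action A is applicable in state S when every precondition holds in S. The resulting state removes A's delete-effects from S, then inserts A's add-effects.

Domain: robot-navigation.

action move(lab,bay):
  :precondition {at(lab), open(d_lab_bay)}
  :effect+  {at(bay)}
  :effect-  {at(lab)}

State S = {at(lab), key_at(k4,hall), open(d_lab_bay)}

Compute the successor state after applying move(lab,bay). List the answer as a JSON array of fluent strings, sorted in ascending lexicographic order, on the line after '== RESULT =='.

Compute (S \ del) ∪ add:
  pre ⊆ S: {at(lab), open(d_lab_bay)} ⊆ S  — applicable
  S \ del = {key_at(k4,hall), open(d_lab_bay)}
  ∪ add   = {at(bay), key_at(k4,hall), open(d_lab_bay)}

== RESULT ==
["at(bay)", "key_at(k4,hall)", "open(d_lab_bay)"]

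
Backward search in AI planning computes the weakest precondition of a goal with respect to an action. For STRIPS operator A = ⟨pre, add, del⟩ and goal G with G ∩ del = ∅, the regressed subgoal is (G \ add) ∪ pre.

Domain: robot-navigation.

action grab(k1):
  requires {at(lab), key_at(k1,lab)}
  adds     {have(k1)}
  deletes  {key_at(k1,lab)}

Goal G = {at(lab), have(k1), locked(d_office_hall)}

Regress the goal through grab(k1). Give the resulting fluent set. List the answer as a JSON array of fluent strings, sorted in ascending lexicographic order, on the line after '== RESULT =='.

Compute (G \ add) ∪ pre:
  G ∩ del = {}  (empty — regression defined)
  G \ add = {at(lab), have(k1), locked(d_office_hall)} \ {have(k1)} = {at(lab), locked(d_office_hall)}
  ∪ pre   = {at(lab), locked(d_office_hall)} ∪ {at(lab), key_at(k1,lab)}
          = {at(lab), key_at(k1,lab), locked(d_office_hall)}

== RESULT ==
["at(lab)", "key_at(k1,lab)", "locked(d_office_hall)"]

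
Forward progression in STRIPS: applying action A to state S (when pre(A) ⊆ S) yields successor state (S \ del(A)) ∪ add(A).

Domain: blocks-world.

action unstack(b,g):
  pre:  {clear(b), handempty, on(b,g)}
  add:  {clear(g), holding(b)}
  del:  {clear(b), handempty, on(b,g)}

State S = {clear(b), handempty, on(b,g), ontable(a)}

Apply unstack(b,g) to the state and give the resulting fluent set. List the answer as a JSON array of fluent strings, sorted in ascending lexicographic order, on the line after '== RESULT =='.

Compute (S \ del) ∪ add:
  pre ⊆ S: {clear(b), handempty, on(b,g)} ⊆ S  — applicable
  S \ del = {ontable(a)}
  ∪ add   = {clear(g), holding(b), ontable(a)}

== RESULT ==
["clear(g)", "holding(b)", "ontable(a)"]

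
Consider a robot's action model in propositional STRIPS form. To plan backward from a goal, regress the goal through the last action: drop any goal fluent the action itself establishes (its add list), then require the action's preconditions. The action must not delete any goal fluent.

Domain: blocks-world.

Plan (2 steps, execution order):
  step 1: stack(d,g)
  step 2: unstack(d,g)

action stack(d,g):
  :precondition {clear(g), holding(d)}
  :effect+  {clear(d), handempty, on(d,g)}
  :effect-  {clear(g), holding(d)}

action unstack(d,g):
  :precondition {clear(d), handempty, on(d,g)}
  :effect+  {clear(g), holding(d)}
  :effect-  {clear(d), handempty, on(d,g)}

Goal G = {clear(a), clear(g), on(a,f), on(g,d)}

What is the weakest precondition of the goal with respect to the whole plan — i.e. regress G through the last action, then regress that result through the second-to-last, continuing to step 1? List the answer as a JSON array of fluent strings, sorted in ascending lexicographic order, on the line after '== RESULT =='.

Regress step by step:
  through step 2 (unstack(d,g)): drop {clear(g)}, keep {clear(a), on(a,f), on(g,d)}, require {clear(d), handempty, on(d,g)}
    → {clear(a), clear(d), handempty, on(a,f), on(d,g), on(g,d)}
  through step 1 (stack(d,g)): drop {clear(d), handempty, on(d,g)}, keep {clear(a), on(a,f), on(g,d)}, require {clear(g), holding(d)}
    → {clear(a), clear(g), holding(d), on(a,f), on(g,d)}

== RESULT ==
["clear(a)", "clear(g)", "holding(d)", "on(a,f)", "on(g,d)"]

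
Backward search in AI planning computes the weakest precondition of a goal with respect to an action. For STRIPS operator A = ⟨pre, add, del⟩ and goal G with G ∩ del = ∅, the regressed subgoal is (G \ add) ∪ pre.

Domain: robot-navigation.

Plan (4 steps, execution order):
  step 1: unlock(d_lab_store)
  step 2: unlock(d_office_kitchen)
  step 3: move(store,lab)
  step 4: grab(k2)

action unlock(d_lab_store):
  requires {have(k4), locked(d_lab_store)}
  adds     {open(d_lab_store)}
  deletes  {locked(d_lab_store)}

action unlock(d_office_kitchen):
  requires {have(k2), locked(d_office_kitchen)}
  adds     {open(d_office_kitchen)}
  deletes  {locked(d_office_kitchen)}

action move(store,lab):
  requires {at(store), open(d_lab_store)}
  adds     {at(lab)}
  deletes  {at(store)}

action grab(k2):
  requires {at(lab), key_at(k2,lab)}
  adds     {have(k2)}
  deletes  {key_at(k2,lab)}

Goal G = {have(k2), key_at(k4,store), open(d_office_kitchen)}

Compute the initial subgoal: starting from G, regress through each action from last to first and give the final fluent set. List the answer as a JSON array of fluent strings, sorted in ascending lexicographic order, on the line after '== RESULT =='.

Regress step by step:
  through step 4 (grab(k2)): drop {have(k2)}, keep {key_at(k4,store), open(d_office_kitchen)}, require {at(lab), key_at(k2,lab)}
    → {at(lab), key_at(k2,lab), key_at(k4,store), open(d_office_kitchen)}
  through step 3 (move(store,lab)): drop {at(lab)}, keep {key_at(k2,lab), key_at(k4,store), open(d_office_kitchen)}, require {at(store), open(d_lab_store)}
    → {at(store), key_at(k2,lab), key_at(k4,store), open(d_lab_store), open(d_office_kitchen)}
  through step 2 (unlock(d_office_kitchen)): drop {open(d_office_kitchen)}, keep {at(store), key_at(k2,lab), key_at(k4,store), open(d_lab_store)}, require {have(k2), locked(d_office_kitchen)}
    → {at(store), have(k2), key_at(k2,lab), key_at(k4,store), locked(d_office_kitchen), open(d_lab_store)}
  through step 1 (unlock(d_lab_store)): drop {open(d_lab_store)}, keep {at(store), have(k2), key_at(k2,lab), key_at(k4,store), locked(d_office_kitchen)}, require {have(k4), locked(d_lab_store)}
    → {at(store), have(k2), have(k4), key_at(k2,lab), key_at(k4,store), locked(d_lab_store), locked(d_office_kitchen)}

== RESULT ==
["at(store)", "have(k2)", "have(k4)", "key_at(k2,lab)", "key_at(k4,store)", "locked(d_lab_store)", "locked(d_office_kitchen)"]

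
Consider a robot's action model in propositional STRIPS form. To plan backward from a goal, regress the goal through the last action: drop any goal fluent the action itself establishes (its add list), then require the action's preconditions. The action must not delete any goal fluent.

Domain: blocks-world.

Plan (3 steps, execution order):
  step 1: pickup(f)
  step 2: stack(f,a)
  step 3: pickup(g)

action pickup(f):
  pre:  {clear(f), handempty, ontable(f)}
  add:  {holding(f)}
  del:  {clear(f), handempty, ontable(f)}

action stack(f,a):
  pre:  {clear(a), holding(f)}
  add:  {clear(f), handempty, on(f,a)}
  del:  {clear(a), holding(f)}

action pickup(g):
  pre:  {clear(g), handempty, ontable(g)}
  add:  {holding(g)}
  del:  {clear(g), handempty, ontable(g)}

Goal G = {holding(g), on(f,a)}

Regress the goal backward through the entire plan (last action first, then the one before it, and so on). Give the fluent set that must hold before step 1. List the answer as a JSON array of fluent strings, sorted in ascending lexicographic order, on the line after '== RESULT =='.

Regress step by step:
  through step 3 (pickup(g)): drop {holding(g)}, keep {on(f,a)}, require {clear(g), handempty, ontable(g)}
    → {clear(g), handempty, on(f,a), ontable(g)}
  through step 2 (stack(f,a)): drop {handempty, on(f,a)}, keep {clear(g), ontable(g)}, require {clear(a), holding(f)}
    → {clear(a), clear(g), holding(f), ontable(g)}
  through step 1 (pickup(f)): drop {holding(f)}, keep {clear(a), clear(g), ontable(g)}, require {clear(f), handempty, ontable(f)}
    → {clear(a), clear(f), clear(g), handempty, ontable(f), ontable(g)}

== RESULT ==
["clear(a)", "clear(f)", "clear(g)", "handempty", "ontable(f)", "ontable(g)"]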